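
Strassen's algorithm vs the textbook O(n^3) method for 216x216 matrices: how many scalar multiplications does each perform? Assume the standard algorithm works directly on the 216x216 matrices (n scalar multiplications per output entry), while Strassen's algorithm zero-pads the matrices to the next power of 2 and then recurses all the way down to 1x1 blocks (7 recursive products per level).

Matrix multiplication for 216x216 matrices:

Strassen's algorithm requires power-of-2 dimensions. Pad 216x216 to 256x256 (next power of 2).

Standard algorithm: 216^3 = 10077696 multiplications
Strassen's algorithm: 7^(log2(256)) = 7^8 = 5764801 multiplications
Savings: 10077696 - 5764801 = 4312895 multiplications

Standard: 10077696 multiplications (216^3). Strassen: 5764801 multiplications (7^8, after padding to 256x256). Strassen reduces 8 recursive multiplications to 7 at each level.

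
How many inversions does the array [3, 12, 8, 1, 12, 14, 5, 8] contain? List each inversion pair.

Finding inversions in [3, 12, 8, 1, 12, 14, 5, 8]:

(0, 3): arr[0]=3 > arr[3]=1
(1, 2): arr[1]=12 > arr[2]=8
(1, 3): arr[1]=12 > arr[3]=1
(1, 6): arr[1]=12 > arr[6]=5
(1, 7): arr[1]=12 > arr[7]=8
(2, 3): arr[2]=8 > arr[3]=1
(2, 6): arr[2]=8 > arr[6]=5
(4, 6): arr[4]=12 > arr[6]=5
(4, 7): arr[4]=12 > arr[7]=8
(5, 6): arr[5]=14 > arr[6]=5
(5, 7): arr[5]=14 > arr[7]=8

Total inversions: 11

The array has 11 inversion(s): (0,3), (1,2), (1,3), (1,6), (1,7), (2,3), (2,6), (4,6), (4,7), (5,6), (5,7). Each pair (i,j) satisfies i < j and arr[i] > arr[j].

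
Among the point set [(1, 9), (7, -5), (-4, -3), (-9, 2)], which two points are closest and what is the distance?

Computing all pairwise distances among 4 points:

d((1, 9), (7, -5)) = 15.2315
d((1, 9), (-4, -3)) = 13.0
d((1, 9), (-9, 2)) = 12.2066
d((7, -5), (-4, -3)) = 11.1803
d((7, -5), (-9, 2)) = 17.4642
d((-4, -3), (-9, 2)) = 7.0711 <-- minimum

Closest pair: (-4, -3) and (-9, 2) with distance 7.0711

The closest pair is (-4, -3) and (-9, 2) with Euclidean distance 7.0711. For 4 points, brute-force pairwise comparison is shown above. For large n, the divide-and-conquer algorithm (sort by x, recurse on halves, check the dividing strip) achieves O(n log n).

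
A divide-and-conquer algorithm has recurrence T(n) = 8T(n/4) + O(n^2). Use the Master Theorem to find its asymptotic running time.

Master Theorem for T(n) = 8T(n/4) + O(n^2):

a = 8, b = 4, c = 2
log_b(a) = log_4(8) = 1.5000

Case 3: c = 2 > log_4(8) = 1.5000
T(n) = O(n^2) = O(n^2)

For T(n) = 8T(n/4) + O(n^2): log_4(8) = 1.5000. This is Case 3 of the Master Theorem (c > log_b(a), work dominated by root), giving O(n^2).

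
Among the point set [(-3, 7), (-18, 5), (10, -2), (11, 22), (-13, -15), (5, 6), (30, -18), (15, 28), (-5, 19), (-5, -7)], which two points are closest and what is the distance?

Computing all pairwise distances among 10 points:

d((-3, 7), (-18, 5)) = 15.1327
d((-3, 7), (10, -2)) = 15.8114
d((-3, 7), (11, 22)) = 20.5183
d((-3, 7), (-13, -15)) = 24.1661
d((-3, 7), (5, 6)) = 8.0623
d((-3, 7), (30, -18)) = 41.4005
d((-3, 7), (15, 28)) = 27.6586
d((-3, 7), (-5, 19)) = 12.1655
d((-3, 7), (-5, -7)) = 14.1421
d((-18, 5), (10, -2)) = 28.8617
d((-18, 5), (11, 22)) = 33.6155
d((-18, 5), (-13, -15)) = 20.6155
d((-18, 5), (5, 6)) = 23.0217
d((-18, 5), (30, -18)) = 53.2259
d((-18, 5), (15, 28)) = 40.2244
d((-18, 5), (-5, 19)) = 19.105
d((-18, 5), (-5, -7)) = 17.6918
d((10, -2), (11, 22)) = 24.0208
d((10, -2), (-13, -15)) = 26.4197
d((10, -2), (5, 6)) = 9.434
d((10, -2), (30, -18)) = 25.6125
d((10, -2), (15, 28)) = 30.4138
d((10, -2), (-5, 19)) = 25.807
d((10, -2), (-5, -7)) = 15.8114
d((11, 22), (-13, -15)) = 44.1022
d((11, 22), (5, 6)) = 17.088
d((11, 22), (30, -18)) = 44.2832
d((11, 22), (15, 28)) = 7.2111 <-- minimum
d((11, 22), (-5, 19)) = 16.2788
d((11, 22), (-5, -7)) = 33.121
d((-13, -15), (5, 6)) = 27.6586
d((-13, -15), (30, -18)) = 43.1045
d((-13, -15), (15, 28)) = 51.3128
d((-13, -15), (-5, 19)) = 34.9285
d((-13, -15), (-5, -7)) = 11.3137
d((5, 6), (30, -18)) = 34.6554
d((5, 6), (15, 28)) = 24.1661
d((5, 6), (-5, 19)) = 16.4012
d((5, 6), (-5, -7)) = 16.4012
d((30, -18), (15, 28)) = 48.3839
d((30, -18), (-5, 19)) = 50.9313
d((30, -18), (-5, -7)) = 36.6879
d((15, 28), (-5, 19)) = 21.9317
d((15, 28), (-5, -7)) = 40.3113
d((-5, 19), (-5, -7)) = 26.0

Closest pair: (11, 22) and (15, 28) with distance 7.2111

The closest pair is (11, 22) and (15, 28) with Euclidean distance 7.2111. For 10 points, brute-force pairwise comparison is shown above. For large n, the divide-and-conquer algorithm (sort by x, recurse on halves, check the dividing strip) achieves O(n log n).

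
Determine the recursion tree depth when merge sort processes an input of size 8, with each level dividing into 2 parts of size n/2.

For divide and conquer with division factor 2:

Problem sizes at each level:
Level 0: 8
Level 1: 4
Level 2: 2
Level 3: 1

The root is level 0 and the size-1 base case is level 3 (the tree spans levels 0 through 3, i.e. 4 levels counting the root), so the depth is the number of divisions: log_2(8) = 3

The recursion tree depth is log_2(8) = 3. At each level, the problem size is divided by 2, so it takes 3 divisions to reduce to a base case of size 1. The algorithm makes 2 recursive calls at each level.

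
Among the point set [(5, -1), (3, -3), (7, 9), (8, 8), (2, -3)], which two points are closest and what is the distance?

Computing all pairwise distances among 5 points:

d((5, -1), (3, -3)) = 2.8284
d((5, -1), (7, 9)) = 10.198
d((5, -1), (8, 8)) = 9.4868
d((5, -1), (2, -3)) = 3.6056
d((3, -3), (7, 9)) = 12.6491
d((3, -3), (8, 8)) = 12.083
d((3, -3), (2, -3)) = 1.0 <-- minimum
d((7, 9), (8, 8)) = 1.4142
d((7, 9), (2, -3)) = 13.0
d((8, 8), (2, -3)) = 12.53

Closest pair: (3, -3) and (2, -3) with distance 1.0

The closest pair is (3, -3) and (2, -3) with Euclidean distance 1.0. For 5 points, brute-force pairwise comparison is shown above. For large n, the divide-and-conquer algorithm (sort by x, recurse on halves, check the dividing strip) achieves O(n log n).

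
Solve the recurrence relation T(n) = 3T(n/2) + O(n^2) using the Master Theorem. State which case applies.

Master Theorem for T(n) = 3T(n/2) + O(n^2):

a = 3, b = 2, c = 2
log_b(a) = log_2(3) = 1.5850

Case 3: c = 2 > log_2(3) = 1.5850
T(n) = O(n^2) = O(n^2)

For T(n) = 3T(n/2) + O(n^2): log_2(3) = 1.5850. This is Case 3 of the Master Theorem (c > log_b(a), work dominated by root), giving O(n^2).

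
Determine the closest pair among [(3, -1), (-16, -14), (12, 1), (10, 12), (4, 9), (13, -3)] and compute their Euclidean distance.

Computing all pairwise distances among 6 points:

d((3, -1), (-16, -14)) = 23.0217
d((3, -1), (12, 1)) = 9.2195
d((3, -1), (10, 12)) = 14.7648
d((3, -1), (4, 9)) = 10.0499
d((3, -1), (13, -3)) = 10.198
d((-16, -14), (12, 1)) = 31.7648
d((-16, -14), (10, 12)) = 36.7696
d((-16, -14), (4, 9)) = 30.4795
d((-16, -14), (13, -3)) = 31.0161
d((12, 1), (10, 12)) = 11.1803
d((12, 1), (4, 9)) = 11.3137
d((12, 1), (13, -3)) = 4.1231 <-- minimum
d((10, 12), (4, 9)) = 6.7082
d((10, 12), (13, -3)) = 15.2971
d((4, 9), (13, -3)) = 15.0

Closest pair: (12, 1) and (13, -3) with distance 4.1231

The closest pair is (12, 1) and (13, -3) with Euclidean distance 4.1231. For 6 points, brute-force pairwise comparison is shown above. For large n, the divide-and-conquer algorithm (sort by x, recurse on halves, check the dividing strip) achieves O(n log n).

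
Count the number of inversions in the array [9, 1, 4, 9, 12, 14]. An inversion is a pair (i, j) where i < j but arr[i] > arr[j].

Finding inversions in [9, 1, 4, 9, 12, 14]:

(0, 1): arr[0]=9 > arr[1]=1
(0, 2): arr[0]=9 > arr[2]=4

Total inversions: 2

The array has 2 inversion(s): (0,1), (0,2). Each pair (i,j) satisfies i < j and arr[i] > arr[j].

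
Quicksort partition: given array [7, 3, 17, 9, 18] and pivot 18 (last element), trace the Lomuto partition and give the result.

Lomuto partition with pivot = 18:

Initial array: [7, 3, 17, 9, 18]

arr[0]=7 <= 18: swap with position 0, array becomes [7, 3, 17, 9, 18]
arr[1]=3 <= 18: swap with position 1, array becomes [7, 3, 17, 9, 18]
arr[2]=17 <= 18: swap with position 2, array becomes [7, 3, 17, 9, 18]
arr[3]=9 <= 18: swap with position 3, array becomes [7, 3, 17, 9, 18]

Place pivot at position 4: [7, 3, 17, 9, 18]
Pivot position: 4

After partitioning with pivot 18, the array becomes [7, 3, 17, 9, 18]. The pivot is placed at index 4. All elements to the left of the pivot are <= 18, and all elements to the right are > 18.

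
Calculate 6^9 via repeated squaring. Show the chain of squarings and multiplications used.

Computing 6^9 by squaring (build up from 6^1; each line after the first costs one multiplication):

6^1 = 6
6^2 = (6^1)^2 = 6^2 = 36
6^4 = (6^2)^2 = 36^2 = 1296
6^8 = (6^4)^2 = 1296^2 = 1679616
6^9 = 6 * 6^8 = 6 * 1679616 = 10077696

Result: 10077696
Multiplications needed: 4 (4 lines after 6^1)

6^9 = 10077696. Using exponentiation by squaring, this requires 4 multiplications. The key idea: if the exponent is even, square the half-power; if odd, multiply by the base once.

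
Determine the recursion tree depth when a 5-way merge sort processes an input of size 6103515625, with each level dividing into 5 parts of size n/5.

For divide and conquer with division factor 5:

Problem sizes at each level:
Level 0: 6103515625
Level 1: 1220703125
Level 2: 244140625
Level 3: 48828125
Level 4: 9765625
Level 5: 1953125
Level 6: 390625
Level 7: 78125
Level 8: 15625
Level 9: 3125
Level 10: 625
Level 11: 125
Level 12: 25
Level 13: 5
Level 14: 1

The root is level 0 and the size-1 base case is level 14 (the tree spans levels 0 through 14, i.e. 15 levels counting the root), so the depth is the number of divisions: log_5(6103515625) = 14

The recursion tree depth is log_5(6103515625) = 14. At each level, the problem size is divided by 5, so it takes 14 divisions to reduce to a base case of size 1. The algorithm makes 5 recursive calls at each level.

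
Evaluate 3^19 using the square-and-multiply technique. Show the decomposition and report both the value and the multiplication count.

Computing 3^19 by squaring (build up from 3^1; each line after the first costs one multiplication):

3^1 = 3
3^2 = (3^1)^2 = 3^2 = 9
3^4 = (3^2)^2 = 9^2 = 81
3^8 = (3^4)^2 = 81^2 = 6561
3^9 = 3 * 3^8 = 3 * 6561 = 19683
3^18 = (3^9)^2 = 19683^2 = 387420489
3^19 = 3 * 3^18 = 3 * 387420489 = 1162261467

Result: 1162261467
Multiplications needed: 6 (6 lines after 3^1)

3^19 = 1162261467. Using exponentiation by squaring, this requires 6 multiplications. The key idea: if the exponent is even, square the half-power; if odd, multiply by the base once.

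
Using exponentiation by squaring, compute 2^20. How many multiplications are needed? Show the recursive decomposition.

Computing 2^20 by squaring (build up from 2^1; each line after the first costs one multiplication):

2^1 = 2
2^2 = (2^1)^2 = 2^2 = 4
2^4 = (2^2)^2 = 4^2 = 16
2^5 = 2 * 2^4 = 2 * 16 = 32
2^10 = (2^5)^2 = 32^2 = 1024
2^20 = (2^10)^2 = 1024^2 = 1048576

Result: 1048576
Multiplications needed: 5 (5 lines after 2^1)

2^20 = 1048576. Using exponentiation by squaring, this requires 5 multiplications. The key idea: if the exponent is even, square the half-power; if odd, multiply by the base once.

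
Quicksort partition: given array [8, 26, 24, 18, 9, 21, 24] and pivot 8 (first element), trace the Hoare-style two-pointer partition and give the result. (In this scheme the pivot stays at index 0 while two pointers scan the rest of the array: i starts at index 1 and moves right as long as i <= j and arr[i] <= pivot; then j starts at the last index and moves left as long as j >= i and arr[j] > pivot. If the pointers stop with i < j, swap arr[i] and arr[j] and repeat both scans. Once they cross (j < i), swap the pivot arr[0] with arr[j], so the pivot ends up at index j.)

Hoare-style two-pointer partition with pivot = 8:

Initial array: [8, 26, 24, 18, 9, 21, 24]

Pointers start at i = 1, j = 6.
i ends at 1, j ends at 0: the pointers have crossed (j < i), so scanning stops.

j = 0, so swapping arr[0] with arr[j] leaves the pivot at position 0: [8, 26, 24, 18, 9, 21, 24]
Pivot position: 0

After partitioning with pivot 8, the array becomes [8, 26, 24, 18, 9, 21, 24]. The pivot is placed at index 0. All elements to the left of the pivot are <= 8, and all elements to the right are > 8.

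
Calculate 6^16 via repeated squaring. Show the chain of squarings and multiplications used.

Computing 6^16 by squaring (build up from 6^1; each line after the first costs one multiplication):

6^1 = 6
6^2 = (6^1)^2 = 6^2 = 36
6^4 = (6^2)^2 = 36^2 = 1296
6^8 = (6^4)^2 = 1296^2 = 1679616
6^16 = (6^8)^2 = 1679616^2 = 2821109907456

Result: 2821109907456
Multiplications needed: 4 (4 lines after 6^1)

6^16 = 2821109907456. Using exponentiation by squaring, this requires 4 multiplications. The key idea: if the exponent is even, square the half-power; if odd, multiply by the base once.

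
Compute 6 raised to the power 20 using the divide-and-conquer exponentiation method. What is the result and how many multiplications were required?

Computing 6^20 by squaring (build up from 6^1; each line after the first costs one multiplication):

6^1 = 6
6^2 = (6^1)^2 = 6^2 = 36
6^4 = (6^2)^2 = 36^2 = 1296
6^5 = 6 * 6^4 = 6 * 1296 = 7776
6^10 = (6^5)^2 = 7776^2 = 60466176
6^20 = (6^10)^2 = 60466176^2 = 3656158440062976

Result: 3656158440062976
Multiplications needed: 5 (5 lines after 6^1)

6^20 = 3656158440062976. Using exponentiation by squaring, this requires 5 multiplications. The key idea: if the exponent is even, square the half-power; if odd, multiply by the base once.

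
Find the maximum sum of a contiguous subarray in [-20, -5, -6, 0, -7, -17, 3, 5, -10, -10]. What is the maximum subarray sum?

Using Kadane's algorithm on [-20, -5, -6, 0, -7, -17, 3, 5, -10, -10]:

Scanning through the array:
Position 1 (value -5): max_ending_here = -5, max_so_far = -5
Position 2 (value -6): max_ending_here = -6, max_so_far = -5
Position 3 (value 0): max_ending_here = 0, max_so_far = 0
Position 4 (value -7): max_ending_here = -7, max_so_far = 0
Position 5 (value -17): max_ending_here = -17, max_so_far = 0
Position 6 (value 3): max_ending_here = 3, max_so_far = 3
Position 7 (value 5): max_ending_here = 8, max_so_far = 8
Position 8 (value -10): max_ending_here = -2, max_so_far = 8
Position 9 (value -10): max_ending_here = -10, max_so_far = 8

Maximum subarray: [3, 5]
Maximum sum: 8

The maximum subarray is [3, 5] with sum 8. This subarray runs from index 6 to index 7.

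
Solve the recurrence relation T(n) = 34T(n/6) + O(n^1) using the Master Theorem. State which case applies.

Master Theorem for T(n) = 34T(n/6) + O(n^1):

a = 34, b = 6, c = 1
log_b(a) = log_6(34) = 1.9681

Case 1: c = 1 < log_6(34) = 1.9681
T(n) = O(n^(log_6 34))

For T(n) = 34T(n/6) + O(n^1): log_6(34) = 1.9681. This is Case 1 of the Master Theorem (c < log_b(a), work dominated by leaves), giving O(n^(log_6 34)).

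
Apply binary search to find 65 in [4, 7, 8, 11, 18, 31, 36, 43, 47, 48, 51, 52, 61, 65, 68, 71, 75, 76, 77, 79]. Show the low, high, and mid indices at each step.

Binary search for 65 in [4, 7, 8, 11, 18, 31, 36, 43, 47, 48, 51, 52, 61, 65, 68, 71, 75, 76, 77, 79]:

lo=0, hi=19, mid=9, arr[mid]=48 -> 48 < 65, search right half
lo=10, hi=19, mid=14, arr[mid]=68 -> 68 > 65, search left half
lo=10, hi=13, mid=11, arr[mid]=52 -> 52 < 65, search right half
lo=12, hi=13, mid=12, arr[mid]=61 -> 61 < 65, search right half
lo=13, hi=13, mid=13, arr[mid]=65 -> Found target at index 13!

Binary search finds 65 at index 13 after 5 comparisons. The search repeatedly halves the search space by comparing with the middle element.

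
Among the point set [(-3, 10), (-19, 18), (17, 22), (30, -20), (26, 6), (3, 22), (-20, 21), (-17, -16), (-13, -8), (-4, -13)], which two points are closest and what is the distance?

Computing all pairwise distances among 10 points:

d((-3, 10), (-19, 18)) = 17.8885
d((-3, 10), (17, 22)) = 23.3238
d((-3, 10), (30, -20)) = 44.5982
d((-3, 10), (26, 6)) = 29.2746
d((-3, 10), (3, 22)) = 13.4164
d((-3, 10), (-20, 21)) = 20.2485
d((-3, 10), (-17, -16)) = 29.5296
d((-3, 10), (-13, -8)) = 20.5913
d((-3, 10), (-4, -13)) = 23.0217
d((-19, 18), (17, 22)) = 36.2215
d((-19, 18), (30, -20)) = 62.0081
d((-19, 18), (26, 6)) = 46.5725
d((-19, 18), (3, 22)) = 22.3607
d((-19, 18), (-20, 21)) = 3.1623 <-- minimum
d((-19, 18), (-17, -16)) = 34.0588
d((-19, 18), (-13, -8)) = 26.6833
d((-19, 18), (-4, -13)) = 34.4384
d((17, 22), (30, -20)) = 43.9659
d((17, 22), (26, 6)) = 18.3576
d((17, 22), (3, 22)) = 14.0
d((17, 22), (-20, 21)) = 37.0135
d((17, 22), (-17, -16)) = 50.9902
d((17, 22), (-13, -8)) = 42.4264
d((17, 22), (-4, -13)) = 40.8167
d((30, -20), (26, 6)) = 26.3059
d((30, -20), (3, 22)) = 49.93
d((30, -20), (-20, 21)) = 64.6607
d((30, -20), (-17, -16)) = 47.1699
d((30, -20), (-13, -8)) = 44.643
d((30, -20), (-4, -13)) = 34.7131
d((26, 6), (3, 22)) = 28.0179
d((26, 6), (-20, 21)) = 48.3839
d((26, 6), (-17, -16)) = 48.3011
d((26, 6), (-13, -8)) = 41.4367
d((26, 6), (-4, -13)) = 35.5106
d((3, 22), (-20, 21)) = 23.0217
d((3, 22), (-17, -16)) = 42.9418
d((3, 22), (-13, -8)) = 34.0
d((3, 22), (-4, -13)) = 35.6931
d((-20, 21), (-17, -16)) = 37.1214
d((-20, 21), (-13, -8)) = 29.8329
d((-20, 21), (-4, -13)) = 37.5766
d((-17, -16), (-13, -8)) = 8.9443
d((-17, -16), (-4, -13)) = 13.3417
d((-13, -8), (-4, -13)) = 10.2956

Closest pair: (-19, 18) and (-20, 21) with distance 3.1623

The closest pair is (-19, 18) and (-20, 21) with Euclidean distance 3.1623. For 10 points, brute-force pairwise comparison is shown above. For large n, the divide-and-conquer algorithm (sort by x, recurse on halves, check the dividing strip) achieves O(n log n).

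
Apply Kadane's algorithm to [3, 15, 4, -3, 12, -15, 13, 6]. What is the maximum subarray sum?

Using Kadane's algorithm on [3, 15, 4, -3, 12, -15, 13, 6]:

Scanning through the array:
Position 1 (value 15): max_ending_here = 18, max_so_far = 18
Position 2 (value 4): max_ending_here = 22, max_so_far = 22
Position 3 (value -3): max_ending_here = 19, max_so_far = 22
Position 4 (value 12): max_ending_here = 31, max_so_far = 31
Position 5 (value -15): max_ending_here = 16, max_so_far = 31
Position 6 (value 13): max_ending_here = 29, max_so_far = 31
Position 7 (value 6): max_ending_here = 35, max_so_far = 35

Maximum subarray: [3, 15, 4, -3, 12, -15, 13, 6]
Maximum sum: 35

The maximum subarray is [3, 15, 4, -3, 12, -15, 13, 6] with sum 35. This subarray runs from index 0 to index 7.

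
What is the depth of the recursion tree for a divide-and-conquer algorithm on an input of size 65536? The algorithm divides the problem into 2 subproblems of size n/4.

For divide and conquer with division factor 4:

Problem sizes at each level:
Level 0: 65536
Level 1: 16384
Level 2: 4096
Level 3: 1024
Level 4: 256
Level 5: 64
Level 6: 16
Level 7: 4
Level 8: 1

The root is level 0 and the size-1 base case is level 8 (the tree spans levels 0 through 8, i.e. 9 levels counting the root), so the depth is the number of divisions: log_4(65536) = 8

The recursion tree depth is log_4(65536) = 8. At each level, the problem size is divided by 4, so it takes 8 divisions to reduce to a base case of size 1. The algorithm makes 2 recursive calls at each level.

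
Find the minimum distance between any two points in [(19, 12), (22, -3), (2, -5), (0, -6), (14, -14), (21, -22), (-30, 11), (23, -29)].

Computing all pairwise distances among 8 points:

d((19, 12), (22, -3)) = 15.2971
d((19, 12), (2, -5)) = 24.0416
d((19, 12), (0, -6)) = 26.1725
d((19, 12), (14, -14)) = 26.4764
d((19, 12), (21, -22)) = 34.0588
d((19, 12), (-30, 11)) = 49.0102
d((19, 12), (23, -29)) = 41.1947
d((22, -3), (2, -5)) = 20.0998
d((22, -3), (0, -6)) = 22.2036
d((22, -3), (14, -14)) = 13.6015
d((22, -3), (21, -22)) = 19.0263
d((22, -3), (-30, 11)) = 53.8516
d((22, -3), (23, -29)) = 26.0192
d((2, -5), (0, -6)) = 2.2361 <-- minimum
d((2, -5), (14, -14)) = 15.0
d((2, -5), (21, -22)) = 25.4951
d((2, -5), (-30, 11)) = 35.7771
d((2, -5), (23, -29)) = 31.8904
d((0, -6), (14, -14)) = 16.1245
d((0, -6), (21, -22)) = 26.4008
d((0, -6), (-30, 11)) = 34.4819
d((0, -6), (23, -29)) = 32.5269
d((14, -14), (21, -22)) = 10.6301
d((14, -14), (-30, 11)) = 50.6063
d((14, -14), (23, -29)) = 17.4929
d((21, -22), (-30, 11)) = 60.7454
d((21, -22), (23, -29)) = 7.2801
d((-30, 11), (23, -29)) = 66.4003

Closest pair: (2, -5) and (0, -6) with distance 2.2361

The closest pair is (2, -5) and (0, -6) with Euclidean distance 2.2361. For 8 points, brute-force pairwise comparison is shown above. For large n, the divide-and-conquer algorithm (sort by x, recurse on halves, check the dividing strip) achieves O(n log n).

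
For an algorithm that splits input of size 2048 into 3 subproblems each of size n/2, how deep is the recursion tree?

For divide and conquer with division factor 2:

Problem sizes at each level:
Level 0: 2048
Level 1: 1024
Level 2: 512
Level 3: 256
Level 4: 128
Level 5: 64
Level 6: 32
Level 7: 16
Level 8: 8
Level 9: 4
Level 10: 2
Level 11: 1

The root is level 0 and the size-1 base case is level 11 (the tree spans levels 0 through 11, i.e. 12 levels counting the root), so the depth is the number of divisions: log_2(2048) = 11

The recursion tree depth is log_2(2048) = 11. At each level, the problem size is divided by 2, so it takes 11 divisions to reduce to a base case of size 1. The algorithm makes 3 recursive calls at each level.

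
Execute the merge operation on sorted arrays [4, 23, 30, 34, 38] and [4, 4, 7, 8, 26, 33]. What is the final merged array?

Merging process:

Compare 4 vs 4: take 4 from left. Merged: [4]
Compare 23 vs 4: take 4 from right. Merged: [4, 4]
Compare 23 vs 4: take 4 from right. Merged: [4, 4, 4]
Compare 23 vs 7: take 7 from right. Merged: [4, 4, 4, 7]
Compare 23 vs 8: take 8 from right. Merged: [4, 4, 4, 7, 8]
Compare 23 vs 26: take 23 from left. Merged: [4, 4, 4, 7, 8, 23]
Compare 30 vs 26: take 26 from right. Merged: [4, 4, 4, 7, 8, 23, 26]
Compare 30 vs 33: take 30 from left. Merged: [4, 4, 4, 7, 8, 23, 26, 30]
Compare 34 vs 33: take 33 from right. Merged: [4, 4, 4, 7, 8, 23, 26, 30, 33]
Append remaining from left: [34, 38]. Merged: [4, 4, 4, 7, 8, 23, 26, 30, 33, 34, 38]

Final merged array: [4, 4, 4, 7, 8, 23, 26, 30, 33, 34, 38]
Total comparisons: 9

The merged array is [4, 4, 4, 7, 8, 23, 26, 30, 33, 34, 38], requiring 9 comparisons. The merge step runs in O(n) time where n is the total number of elements.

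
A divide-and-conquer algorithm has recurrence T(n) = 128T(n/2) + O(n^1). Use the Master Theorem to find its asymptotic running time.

Master Theorem for T(n) = 128T(n/2) + O(n^1):

a = 128, b = 2, c = 1
log_b(a) = log_2(128) = 7.0000

Case 1: c = 1 < log_2(128) = 7.0000
T(n) = O(n^(log_2 128)) = O(n^7)

For T(n) = 128T(n/2) + O(n^1): log_2(128) = 7.0000. This is Case 1 of the Master Theorem (c < log_b(a), work dominated by leaves), giving O(n^7).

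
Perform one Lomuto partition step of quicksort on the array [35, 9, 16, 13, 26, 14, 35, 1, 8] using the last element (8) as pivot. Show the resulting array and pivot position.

Lomuto partition with pivot = 8:

Initial array: [35, 9, 16, 13, 26, 14, 35, 1, 8]

arr[0]=35 > 8: no swap
arr[1]=9 > 8: no swap
arr[2]=16 > 8: no swap
arr[3]=13 > 8: no swap
arr[4]=26 > 8: no swap
arr[5]=14 > 8: no swap
arr[6]=35 > 8: no swap
arr[7]=1 <= 8: swap with position 0, array becomes [1, 9, 16, 13, 26, 14, 35, 35, 8]

Place pivot at position 1: [1, 8, 16, 13, 26, 14, 35, 35, 9]
Pivot position: 1

After partitioning with pivot 8, the array becomes [1, 8, 16, 13, 26, 14, 35, 35, 9]. The pivot is placed at index 1. All elements to the left of the pivot are <= 8, and all elements to the right are > 8.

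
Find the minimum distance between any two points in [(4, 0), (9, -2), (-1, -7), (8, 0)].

Computing all pairwise distances among 4 points:

d((4, 0), (9, -2)) = 5.3852
d((4, 0), (-1, -7)) = 8.6023
d((4, 0), (8, 0)) = 4.0
d((9, -2), (-1, -7)) = 11.1803
d((9, -2), (8, 0)) = 2.2361 <-- minimum
d((-1, -7), (8, 0)) = 11.4018

Closest pair: (9, -2) and (8, 0) with distance 2.2361

The closest pair is (9, -2) and (8, 0) with Euclidean distance 2.2361. For 4 points, brute-force pairwise comparison is shown above. For large n, the divide-and-conquer algorithm (sort by x, recurse on halves, check the dividing strip) achieves O(n log n).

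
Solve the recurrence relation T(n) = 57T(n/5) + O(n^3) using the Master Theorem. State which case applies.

Master Theorem for T(n) = 57T(n/5) + O(n^3):

a = 57, b = 5, c = 3
log_b(a) = log_5(57) = 2.5121

Case 3: c = 3 > log_5(57) = 2.5121
T(n) = O(n^3) = O(n^3)

For T(n) = 57T(n/5) + O(n^3): log_5(57) = 2.5121. This is Case 3 of the Master Theorem (c > log_b(a), work dominated by root), giving O(n^3).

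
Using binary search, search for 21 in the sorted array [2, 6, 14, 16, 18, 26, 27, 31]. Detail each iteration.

Binary search for 21 in [2, 6, 14, 16, 18, 26, 27, 31]:

lo=0, hi=7, mid=3, arr[mid]=16 -> 16 < 21, search right half
lo=4, hi=7, mid=5, arr[mid]=26 -> 26 > 21, search left half
lo=4, hi=4, mid=4, arr[mid]=18 -> 18 < 21, search right half
lo=5 > hi=4, target 21 not found

Binary search determines that 21 is not in the array after 3 comparisons. The search space was exhausted without finding the target.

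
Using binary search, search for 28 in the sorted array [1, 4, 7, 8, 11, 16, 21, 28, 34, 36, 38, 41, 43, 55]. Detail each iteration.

Binary search for 28 in [1, 4, 7, 8, 11, 16, 21, 28, 34, 36, 38, 41, 43, 55]:

lo=0, hi=13, mid=6, arr[mid]=21 -> 21 < 28, search right half
lo=7, hi=13, mid=10, arr[mid]=38 -> 38 > 28, search left half
lo=7, hi=9, mid=8, arr[mid]=34 -> 34 > 28, search left half
lo=7, hi=7, mid=7, arr[mid]=28 -> Found target at index 7!

Binary search finds 28 at index 7 after 4 comparisons. The search repeatedly halves the search space by comparing with the middle element.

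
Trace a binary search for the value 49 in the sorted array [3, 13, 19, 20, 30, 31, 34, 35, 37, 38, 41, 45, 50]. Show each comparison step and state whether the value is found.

Binary search for 49 in [3, 13, 19, 20, 30, 31, 34, 35, 37, 38, 41, 45, 50]:

lo=0, hi=12, mid=6, arr[mid]=34 -> 34 < 49, search right half
lo=7, hi=12, mid=9, arr[mid]=38 -> 38 < 49, search right half
lo=10, hi=12, mid=11, arr[mid]=45 -> 45 < 49, search right half
lo=12, hi=12, mid=12, arr[mid]=50 -> 50 > 49, search left half
lo=12 > hi=11, target 49 not found

Binary search determines that 49 is not in the array after 4 comparisons. The search space was exhausted without finding the target.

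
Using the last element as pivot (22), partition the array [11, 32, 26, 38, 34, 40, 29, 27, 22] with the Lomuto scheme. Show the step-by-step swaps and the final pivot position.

Lomuto partition with pivot = 22:

Initial array: [11, 32, 26, 38, 34, 40, 29, 27, 22]

arr[0]=11 <= 22: swap with position 0, array becomes [11, 32, 26, 38, 34, 40, 29, 27, 22]
arr[1]=32 > 22: no swap
arr[2]=26 > 22: no swap
arr[3]=38 > 22: no swap
arr[4]=34 > 22: no swap
arr[5]=40 > 22: no swap
arr[6]=29 > 22: no swap
arr[7]=27 > 22: no swap

Place pivot at position 1: [11, 22, 26, 38, 34, 40, 29, 27, 32]
Pivot position: 1

After partitioning with pivot 22, the array becomes [11, 22, 26, 38, 34, 40, 29, 27, 32]. The pivot is placed at index 1. All elements to the left of the pivot are <= 22, and all elements to the right are > 22.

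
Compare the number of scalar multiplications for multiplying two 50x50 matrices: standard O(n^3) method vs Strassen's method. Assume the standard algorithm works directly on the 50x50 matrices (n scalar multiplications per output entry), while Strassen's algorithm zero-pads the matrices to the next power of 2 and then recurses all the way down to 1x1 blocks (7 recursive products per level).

Matrix multiplication for 50x50 matrices:

Strassen's algorithm requires power-of-2 dimensions. Pad 50x50 to 64x64 (next power of 2).

Standard algorithm: 50^3 = 125000 multiplications
Strassen's algorithm: 7^(log2(64)) = 7^6 = 117649 multiplications
Savings: 125000 - 117649 = 7351 multiplications

Standard: 125000 multiplications (50^3). Strassen: 117649 multiplications (7^6, after padding to 64x64). Strassen reduces 8 recursive multiplications to 7 at each level.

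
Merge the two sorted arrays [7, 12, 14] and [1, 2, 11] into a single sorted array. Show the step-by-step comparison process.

Merging process:

Compare 7 vs 1: take 1 from right. Merged: [1]
Compare 7 vs 2: take 2 from right. Merged: [1, 2]
Compare 7 vs 11: take 7 from left. Merged: [1, 2, 7]
Compare 12 vs 11: take 11 from right. Merged: [1, 2, 7, 11]
Append remaining from left: [12, 14]. Merged: [1, 2, 7, 11, 12, 14]

Final merged array: [1, 2, 7, 11, 12, 14]
Total comparisons: 4

The merged array is [1, 2, 7, 11, 12, 14], requiring 4 comparisons. The merge step runs in O(n) time where n is the total number of elements.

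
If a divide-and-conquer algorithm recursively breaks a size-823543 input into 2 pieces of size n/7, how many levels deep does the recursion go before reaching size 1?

For divide and conquer with division factor 7:

Problem sizes at each level:
Level 0: 823543
Level 1: 117649
Level 2: 16807
Level 3: 2401
Level 4: 343
Level 5: 49
Level 6: 7
Level 7: 1

The root is level 0 and the size-1 base case is level 7 (the tree spans levels 0 through 7, i.e. 8 levels counting the root), so the depth is the number of divisions: log_7(823543) = 7

The recursion tree depth is log_7(823543) = 7. At each level, the problem size is divided by 7, so it takes 7 divisions to reduce to a base case of size 1. The algorithm makes 2 recursive calls at each level.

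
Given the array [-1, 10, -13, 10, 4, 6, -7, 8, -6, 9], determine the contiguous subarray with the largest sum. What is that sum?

Using Kadane's algorithm on [-1, 10, -13, 10, 4, 6, -7, 8, -6, 9]:

Scanning through the array:
Position 1 (value 10): max_ending_here = 10, max_so_far = 10
Position 2 (value -13): max_ending_here = -3, max_so_far = 10
Position 3 (value 10): max_ending_here = 10, max_so_far = 10
Position 4 (value 4): max_ending_here = 14, max_so_far = 14
Position 5 (value 6): max_ending_here = 20, max_so_far = 20
Position 6 (value -7): max_ending_here = 13, max_so_far = 20
Position 7 (value 8): max_ending_here = 21, max_so_far = 21
Position 8 (value -6): max_ending_here = 15, max_so_far = 21
Position 9 (value 9): max_ending_here = 24, max_so_far = 24

Maximum subarray: [10, 4, 6, -7, 8, -6, 9]
Maximum sum: 24

The maximum subarray is [10, 4, 6, -7, 8, -6, 9] with sum 24. This subarray runs from index 3 to index 9.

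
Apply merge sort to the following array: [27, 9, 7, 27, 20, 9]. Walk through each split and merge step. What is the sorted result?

Merge sort trace:

Split: [27, 9, 7, 27, 20, 9] -> [27, 9, 7] and [27, 20, 9]
  Split: [27, 9, 7] -> [27] and [9, 7]
    Split: [9, 7] -> [9] and [7]
    Merge: [9] + [7] -> [7, 9]
  Merge: [27] + [7, 9] -> [7, 9, 27]
  Split: [27, 20, 9] -> [27] and [20, 9]
    Split: [20, 9] -> [20] and [9]
    Merge: [20] + [9] -> [9, 20]
  Merge: [27] + [9, 20] -> [9, 20, 27]
Merge: [7, 9, 27] + [9, 20, 27] -> [7, 9, 9, 20, 27, 27]

Final sorted array: [7, 9, 9, 20, 27, 27]

The merge sort proceeds by recursively splitting the array and merging sorted halves.
After all merges, the sorted array is [7, 9, 9, 20, 27, 27].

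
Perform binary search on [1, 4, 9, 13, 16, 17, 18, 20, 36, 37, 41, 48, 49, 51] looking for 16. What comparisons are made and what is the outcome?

Binary search for 16 in [1, 4, 9, 13, 16, 17, 18, 20, 36, 37, 41, 48, 49, 51]:

lo=0, hi=13, mid=6, arr[mid]=18 -> 18 > 16, search left half
lo=0, hi=5, mid=2, arr[mid]=9 -> 9 < 16, search right half
lo=3, hi=5, mid=4, arr[mid]=16 -> Found target at index 4!

Binary search finds 16 at index 4 after 3 comparisons. The search repeatedly halves the search space by comparing with the middle element.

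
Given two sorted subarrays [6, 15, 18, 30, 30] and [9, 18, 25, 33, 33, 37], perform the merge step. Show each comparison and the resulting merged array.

Merging process:

Compare 6 vs 9: take 6 from left. Merged: [6]
Compare 15 vs 9: take 9 from right. Merged: [6, 9]
Compare 15 vs 18: take 15 from left. Merged: [6, 9, 15]
Compare 18 vs 18: take 18 from left. Merged: [6, 9, 15, 18]
Compare 30 vs 18: take 18 from right. Merged: [6, 9, 15, 18, 18]
Compare 30 vs 25: take 25 from right. Merged: [6, 9, 15, 18, 18, 25]
Compare 30 vs 33: take 30 from left. Merged: [6, 9, 15, 18, 18, 25, 30]
Compare 30 vs 33: take 30 from left. Merged: [6, 9, 15, 18, 18, 25, 30, 30]
Append remaining from right: [33, 33, 37]. Merged: [6, 9, 15, 18, 18, 25, 30, 30, 33, 33, 37]

Final merged array: [6, 9, 15, 18, 18, 25, 30, 30, 33, 33, 37]
Total comparisons: 8

The merged array is [6, 9, 15, 18, 18, 25, 30, 30, 33, 33, 37], requiring 8 comparisons. The merge step runs in O(n) time where n is the total number of elements.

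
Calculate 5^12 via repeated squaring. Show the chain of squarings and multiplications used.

Computing 5^12 by squaring (build up from 5^1; each line after the first costs one multiplication):

5^1 = 5
5^2 = (5^1)^2 = 5^2 = 25
5^3 = 5 * 5^2 = 5 * 25 = 125
5^6 = (5^3)^2 = 125^2 = 15625
5^12 = (5^6)^2 = 15625^2 = 244140625

Result: 244140625
Multiplications needed: 4 (4 lines after 5^1)

5^12 = 244140625. Using exponentiation by squaring, this requires 4 multiplications. The key idea: if the exponent is even, square the half-power; if odd, multiply by the base once.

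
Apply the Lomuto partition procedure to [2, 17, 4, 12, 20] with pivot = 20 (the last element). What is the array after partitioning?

Lomuto partition with pivot = 20:

Initial array: [2, 17, 4, 12, 20]

arr[0]=2 <= 20: swap with position 0, array becomes [2, 17, 4, 12, 20]
arr[1]=17 <= 20: swap with position 1, array becomes [2, 17, 4, 12, 20]
arr[2]=4 <= 20: swap with position 2, array becomes [2, 17, 4, 12, 20]
arr[3]=12 <= 20: swap with position 3, array becomes [2, 17, 4, 12, 20]

Place pivot at position 4: [2, 17, 4, 12, 20]
Pivot position: 4

After partitioning with pivot 20, the array becomes [2, 17, 4, 12, 20]. The pivot is placed at index 4. All elements to the left of the pivot are <= 20, and all elements to the right are > 20.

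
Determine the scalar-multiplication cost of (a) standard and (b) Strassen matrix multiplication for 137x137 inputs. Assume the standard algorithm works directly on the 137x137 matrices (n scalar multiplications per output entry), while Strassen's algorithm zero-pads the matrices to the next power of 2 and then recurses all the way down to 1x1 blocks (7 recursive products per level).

Matrix multiplication for 137x137 matrices:

Strassen's algorithm requires power-of-2 dimensions. Pad 137x137 to 256x256 (next power of 2).

Standard algorithm: 137^3 = 2571353 multiplications
Strassen's algorithm: 7^(log2(256)) = 7^8 = 5764801 multiplications
Difference: 2571353 - 5764801 = -3193448 (Strassen uses MORE here due to padding overhead — for small or just-over-power-of-2 n, padding can outweigh the per-level savings)

Standard: 2571353 multiplications (137^3). Strassen: 5764801 multiplications (7^8, after padding to 256x256). Strassen reduces 8 recursive multiplications to 7 at each level.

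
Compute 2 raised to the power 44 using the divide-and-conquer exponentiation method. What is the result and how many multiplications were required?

Computing 2^44 by squaring (build up from 2^1; each line after the first costs one multiplication):

2^1 = 2
2^2 = (2^1)^2 = 2^2 = 4
2^4 = (2^2)^2 = 4^2 = 16
2^5 = 2 * 2^4 = 2 * 16 = 32
2^10 = (2^5)^2 = 32^2 = 1024
2^11 = 2 * 2^10 = 2 * 1024 = 2048
2^22 = (2^11)^2 = 2048^2 = 4194304
2^44 = (2^22)^2 = 4194304^2 = 17592186044416

Result: 17592186044416
Multiplications needed: 7 (7 lines after 2^1)

2^44 = 17592186044416. Using exponentiation by squaring, this requires 7 multiplications. The key idea: if the exponent is even, square the half-power; if odd, multiply by the base once.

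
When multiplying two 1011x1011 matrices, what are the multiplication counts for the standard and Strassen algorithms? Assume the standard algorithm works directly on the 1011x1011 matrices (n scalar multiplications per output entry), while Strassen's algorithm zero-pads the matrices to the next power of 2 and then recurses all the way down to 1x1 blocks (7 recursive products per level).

Matrix multiplication for 1011x1011 matrices:

Strassen's algorithm requires power-of-2 dimensions. Pad 1011x1011 to 1024x1024 (next power of 2).

Standard algorithm: 1011^3 = 1033364331 multiplications
Strassen's algorithm: 7^(log2(1024)) = 7^10 = 282475249 multiplications
Savings: 1033364331 - 282475249 = 750889082 multiplications

Standard: 1033364331 multiplications (1011^3). Strassen: 282475249 multiplications (7^10, after padding to 1024x1024). Strassen reduces 8 recursive multiplications to 7 at each level.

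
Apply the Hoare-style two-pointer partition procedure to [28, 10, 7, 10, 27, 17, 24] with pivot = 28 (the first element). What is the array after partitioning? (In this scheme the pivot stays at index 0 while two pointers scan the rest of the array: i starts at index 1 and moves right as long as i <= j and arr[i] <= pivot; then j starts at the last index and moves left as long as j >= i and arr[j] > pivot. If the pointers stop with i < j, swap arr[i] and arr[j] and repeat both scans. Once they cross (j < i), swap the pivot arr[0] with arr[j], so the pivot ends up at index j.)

Hoare-style two-pointer partition with pivot = 28:

Initial array: [28, 10, 7, 10, 27, 17, 24]

Pointers start at i = 1, j = 6.
i ends at 7, j ends at 6: the pointers have crossed (j < i), so scanning stops.

Swap pivot arr[0] with arr[6] to place pivot at position 6: [24, 10, 7, 10, 27, 17, 28]
Pivot position: 6

After partitioning with pivot 28, the array becomes [24, 10, 7, 10, 27, 17, 28]. The pivot is placed at index 6. All elements to the left of the pivot are <= 28, and all elements to the right are > 28.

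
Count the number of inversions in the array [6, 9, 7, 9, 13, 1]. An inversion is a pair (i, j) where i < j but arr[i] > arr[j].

Finding inversions in [6, 9, 7, 9, 13, 1]:

(0, 5): arr[0]=6 > arr[5]=1
(1, 2): arr[1]=9 > arr[2]=7
(1, 5): arr[1]=9 > arr[5]=1
(2, 5): arr[2]=7 > arr[5]=1
(3, 5): arr[3]=9 > arr[5]=1
(4, 5): arr[4]=13 > arr[5]=1

Total inversions: 6

The array has 6 inversion(s): (0,5), (1,2), (1,5), (2,5), (3,5), (4,5). Each pair (i,j) satisfies i < j and arr[i] > arr[j].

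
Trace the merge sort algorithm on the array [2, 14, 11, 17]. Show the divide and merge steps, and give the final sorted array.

Merge sort trace:

Split: [2, 14, 11, 17] -> [2, 14] and [11, 17]
  Split: [2, 14] -> [2] and [14]
  Merge: [2] + [14] -> [2, 14]
  Split: [11, 17] -> [11] and [17]
  Merge: [11] + [17] -> [11, 17]
Merge: [2, 14] + [11, 17] -> [2, 11, 14, 17]

Final sorted array: [2, 11, 14, 17]

The merge sort proceeds by recursively splitting the array and merging sorted halves.
After all merges, the sorted array is [2, 11, 14, 17].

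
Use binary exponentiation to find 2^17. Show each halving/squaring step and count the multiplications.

Computing 2^17 by squaring (build up from 2^1; each line after the first costs one multiplication):

2^1 = 2
2^2 = (2^1)^2 = 2^2 = 4
2^4 = (2^2)^2 = 4^2 = 16
2^8 = (2^4)^2 = 16^2 = 256
2^16 = (2^8)^2 = 256^2 = 65536
2^17 = 2 * 2^16 = 2 * 65536 = 131072

Result: 131072
Multiplications needed: 5 (5 lines after 2^1)

2^17 = 131072. Using exponentiation by squaring, this requires 5 multiplications. The key idea: if the exponent is even, square the half-power; if odd, multiply by the base once.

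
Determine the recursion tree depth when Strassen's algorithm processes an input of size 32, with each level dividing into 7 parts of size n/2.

For divide and conquer with division factor 2:

Problem sizes at each level:
Level 0: 32
Level 1: 16
Level 2: 8
Level 3: 4
Level 4: 2
Level 5: 1

The root is level 0 and the size-1 base case is level 5 (the tree spans levels 0 through 5, i.e. 6 levels counting the root), so the depth is the number of divisions: log_2(32) = 5

The recursion tree depth is log_2(32) = 5. At each level, the problem size is divided by 2, so it takes 5 divisions to reduce to a base case of size 1. The algorithm makes 7 recursive calls at each level.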